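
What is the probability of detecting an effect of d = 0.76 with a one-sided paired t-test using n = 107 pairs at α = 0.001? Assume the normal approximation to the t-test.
Power ≈ 1.00

Power calculation (paired t-test, normal approximation):
z_β = d · √n - z_α
z_β = 0.76 · √107 - 3.090
z_β = 0.76 · 10.344 - 3.090
z_β = 4.771

Power = Φ(z_β) = Φ(4.771) ≈ 1.000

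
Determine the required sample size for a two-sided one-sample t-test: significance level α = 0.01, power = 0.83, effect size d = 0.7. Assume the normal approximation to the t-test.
n = 26

Sample size formula (one-sample t-test, normal approximation):
n = ((z_{α/2} + z_β) / d)²

z_{α/2} = 2.576 (for α = 0.01, two-sided)
z_β = 0.954 (for power = 0.83)
d = 0.7

n = ((2.576 + 0.954) / 0.7)²
n = (5.043)²
n ≈ 25.43
Round up to the next whole number: n = 26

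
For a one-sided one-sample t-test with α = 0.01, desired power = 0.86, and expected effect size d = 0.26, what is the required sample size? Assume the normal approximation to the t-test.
n = 172

Sample size formula (one-sample t-test, normal approximation):
n = ((z_α + z_β) / d)²

z_α = 2.326 (for α = 0.01, one-sided)
z_β = 1.080 (for power = 0.86)
d = 0.26

n = ((2.326 + 1.080) / 0.26)²
n = (13.100)²
n ≈ 171.61
Round up to the next whole number: n = 172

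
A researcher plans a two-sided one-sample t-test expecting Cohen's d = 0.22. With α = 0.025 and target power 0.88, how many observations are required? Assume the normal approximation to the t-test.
n = 242

Sample size formula (one-sample t-test, normal approximation):
n = ((z_{α/2} + z_β) / d)²

z_{α/2} = 2.241 (for α = 0.025, two-sided)
z_β = 1.175 (for power = 0.88)
d = 0.22

n = ((2.241 + 1.175) / 0.22)²
n = (15.527)²
n ≈ 241.09
Round up to the next whole number: n = 242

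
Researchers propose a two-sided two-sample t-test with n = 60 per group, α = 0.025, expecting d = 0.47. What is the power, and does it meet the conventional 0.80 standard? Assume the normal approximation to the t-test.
Power ≈ 0.63; the study is underpowered (power < 0.80)

Power calculation (two-sample t-test, normal approximation):
z_β = d · √(n/2) - z_{α/2}
z_β = 0.47 · √(60/2) - 2.241
z_β = 0.47 · 5.477 - 2.241
z_β = 0.333

Power = Φ(z_β) = Φ(0.333) ≈ 0.630

Effect size d = 0.47 is small by Cohen's convention (0.2/0.5/0.8).

Threshold: power ≥ 0.80 is conventionally adequate.
Power ≈ 0.63 → the study is underpowered (power < 0.80).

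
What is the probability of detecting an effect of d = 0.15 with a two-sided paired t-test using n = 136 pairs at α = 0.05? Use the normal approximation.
Power ≈ 0.42

Power calculation (paired t-test, normal approximation):
z_β = d · √n - z_{α/2}
z_β = 0.15 · √136 - 1.960
z_β = 0.15 · 11.662 - 1.960
z_β = -0.211

Power = Φ(z_β) = Φ(-0.211) ≈ 0.417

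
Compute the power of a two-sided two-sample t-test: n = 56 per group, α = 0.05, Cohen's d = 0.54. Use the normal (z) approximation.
Power ≈ 0.82

Power calculation (two-sample t-test, normal approximation):
z_β = d · √(n/2) - z_{α/2}
z_β = 0.54 · √(56/2) - 1.960
z_β = 0.54 · 5.292 - 1.960
z_β = 0.897

Power = Φ(z_β) = Φ(0.897) ≈ 0.815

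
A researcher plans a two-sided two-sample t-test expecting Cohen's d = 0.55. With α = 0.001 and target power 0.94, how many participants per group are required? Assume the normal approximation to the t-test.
n = 156 per group

Sample size formula (two-sample t-test, normal approximation):
n = 2 · ((z_{α/2} + z_β) / d)²

z_{α/2} = 3.291 (for α = 0.001, two-sided)
z_β = 1.555 (for power = 0.94)
d = 0.55

n = 2 · ((3.291 + 1.555) / 0.55)²
n = 2 · (8.811)²
n ≈ 155.27
Round up to the next whole number: n = 156 per group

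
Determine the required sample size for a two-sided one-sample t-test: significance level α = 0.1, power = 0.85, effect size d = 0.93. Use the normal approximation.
n = 9

Sample size formula (one-sample t-test, normal approximation):
n = ((z_{α/2} + z_β) / d)²

z_{α/2} = 1.645 (for α = 0.1, two-sided)
z_β = 1.036 (for power = 0.85)
d = 0.93

n = ((1.645 + 1.036) / 0.93)²
n = (2.883)²
n ≈ 8.31
Round up to the next whole number: n = 9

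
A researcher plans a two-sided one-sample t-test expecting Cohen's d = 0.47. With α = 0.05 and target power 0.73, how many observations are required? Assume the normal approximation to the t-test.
n = 30

Sample size formula (one-sample t-test, normal approximation):
n = ((z_{α/2} + z_β) / d)²

z_{α/2} = 1.960 (for α = 0.05, two-sided)
z_β = 0.613 (for power = 0.73)
d = 0.47

n = ((1.960 + 0.613) / 0.47)²
n = (5.474)²
n ≈ 29.96
Round up to the next whole number: n = 30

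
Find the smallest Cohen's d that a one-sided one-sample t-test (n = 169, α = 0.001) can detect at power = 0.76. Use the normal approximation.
d ≈ 0.29

Minimum detectable effect (one-sample t-test, normal approximation):
d = (z_α + z_β) / √n
d = (3.090 + 0.706) / √169
d = 3.797 / 13.000
d ≈ 0.29

By Cohen's convention (0.2 small / 0.5 medium / 0.8 large): small effect.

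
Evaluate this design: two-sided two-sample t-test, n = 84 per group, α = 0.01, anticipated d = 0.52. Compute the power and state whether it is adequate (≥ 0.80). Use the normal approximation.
Power ≈ 0.79; the study is underpowered (power < 0.80)

Power calculation (two-sample t-test, normal approximation):
z_β = d · √(n/2) - z_{α/2}
z_β = 0.52 · √(84/2) - 2.576
z_β = 0.52 · 6.481 - 2.576
z_β = 0.794

Power = Φ(z_β) = Φ(0.794) ≈ 0.786

Effect size d = 0.52 is medium by Cohen's convention (0.2/0.5/0.8).

Threshold: power ≥ 0.80 is conventionally adequate.
Power ≈ 0.79 → the study is underpowered (power < 0.80).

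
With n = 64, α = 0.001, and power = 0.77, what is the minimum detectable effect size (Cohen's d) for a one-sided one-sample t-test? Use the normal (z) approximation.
d ≈ 0.48

Minimum detectable effect (one-sample t-test, normal approximation):
d = (z_α + z_β) / √n
d = (3.090 + 0.739) / √64
d = 3.829 / 8.000
d ≈ 0.48

By Cohen's convention (0.2 small / 0.5 medium / 0.8 large): small effect.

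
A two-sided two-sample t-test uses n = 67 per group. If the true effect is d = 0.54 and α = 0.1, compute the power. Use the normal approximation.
Power ≈ 0.93

Power calculation (two-sample t-test, normal approximation):
z_β = d · √(n/2) - z_{α/2}
z_β = 0.54 · √(67/2) - 1.645
z_β = 0.54 · 5.788 - 1.645
z_β = 1.481

Power = Φ(z_β) = Φ(1.481) ≈ 0.931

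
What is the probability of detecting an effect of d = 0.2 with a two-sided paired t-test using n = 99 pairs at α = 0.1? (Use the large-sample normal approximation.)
Power ≈ 0.63

Power calculation (paired t-test, normal approximation):
z_β = d · √n - z_{α/2}
z_β = 0.2 · √99 - 1.645
z_β = 0.2 · 9.950 - 1.645
z_β = 0.345

Power = Φ(z_β) = Φ(0.345) ≈ 0.635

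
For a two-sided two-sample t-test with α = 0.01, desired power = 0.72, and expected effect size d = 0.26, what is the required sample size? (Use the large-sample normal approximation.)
n = 296 per group

Sample size formula (two-sample t-test, normal approximation):
n = 2 · ((z_{α/2} + z_β) / d)²

z_{α/2} = 2.576 (for α = 0.01, two-sided)
z_β = 0.583 (for power = 0.72)
d = 0.26

n = 2 · ((2.576 + 0.583) / 0.26)²
n = 2 · (12.150)²
n ≈ 295.25
Round up to the next whole number: n = 296 per group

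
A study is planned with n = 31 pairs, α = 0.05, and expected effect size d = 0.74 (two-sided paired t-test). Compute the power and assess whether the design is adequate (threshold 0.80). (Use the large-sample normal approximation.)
Power ≈ 0.98; the study is adequately powered (power ≥ 0.80)

Power calculation (paired t-test, normal approximation):
z_β = d · √n - z_{α/2}
z_β = 0.74 · √31 - 1.960
z_β = 0.74 · 5.568 - 1.960
z_β = 2.160

Power = Φ(z_β) = Φ(2.160) ≈ 0.985

Effect size d = 0.74 is medium by Cohen's convention (0.2/0.5/0.8).

Threshold: power ≥ 0.80 is conventionally adequate.
Power ≈ 0.98 → the study is adequately powered (power ≥ 0.80).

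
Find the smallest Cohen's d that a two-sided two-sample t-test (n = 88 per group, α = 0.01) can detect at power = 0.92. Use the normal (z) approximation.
d ≈ 0.60

Minimum detectable effect (two-sample t-test, normal approximation):
d = (z_{α/2} + z_β) / √(n/2)
d = (2.576 + 1.405) / √(88/2)
d = 3.981 / 6.633
d ≈ 0.60

By Cohen's convention (0.2 small / 0.5 medium / 0.8 large): medium effect.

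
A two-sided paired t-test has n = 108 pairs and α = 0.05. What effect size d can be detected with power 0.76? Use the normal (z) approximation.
d ≈ 0.26

Minimum detectable effect (paired t-test, normal approximation):
d = (z_{α/2} + z_β) / √n
d = (1.960 + 0.706) / √108
d = 2.666 / 10.392
d ≈ 0.26

By Cohen's convention (0.2 small / 0.5 medium / 0.8 large): small effect.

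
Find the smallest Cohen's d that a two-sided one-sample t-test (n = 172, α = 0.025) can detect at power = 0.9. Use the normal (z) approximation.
d ≈ 0.27

Minimum detectable effect (one-sample t-test, normal approximation):
d = (z_{α/2} + z_β) / √n
d = (2.241 + 1.282) / √172
d = 3.523 / 13.115
d ≈ 0.27

By Cohen's convention (0.2 small / 0.5 medium / 0.8 large): small effect.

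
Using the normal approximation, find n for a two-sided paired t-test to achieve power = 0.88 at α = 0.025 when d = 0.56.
n = 38 pairs

Sample size formula (paired t-test, normal approximation):
n = ((z_{α/2} + z_β) / d)²

z_{α/2} = 2.241 (for α = 0.025, two-sided)
z_β = 1.175 (for power = 0.88)
d = 0.56

n = ((2.241 + 1.175) / 0.56)²
n = (6.100)²
n ≈ 37.21
Round up to the next whole number: n = 38 pairs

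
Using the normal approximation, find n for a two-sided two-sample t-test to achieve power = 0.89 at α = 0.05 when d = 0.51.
n = 79 per group

Sample size formula (two-sample t-test, normal approximation):
n = 2 · ((z_{α/2} + z_β) / d)²

z_{α/2} = 1.960 (for α = 0.05, two-sided)
z_β = 1.227 (for power = 0.89)
d = 0.51

n = 2 · ((1.960 + 1.227) / 0.51)²
n = 2 · (6.249)²
n ≈ 78.10
Round up to the next whole number: n = 79 per group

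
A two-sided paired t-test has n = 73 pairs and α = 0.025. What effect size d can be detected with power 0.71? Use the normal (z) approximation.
d ≈ 0.33

Minimum detectable effect (paired t-test, normal approximation):
d = (z_{α/2} + z_β) / √n
d = (2.241 + 0.553) / √73
d = 2.795 / 8.544
d ≈ 0.33

By Cohen's convention (0.2 small / 0.5 medium / 0.8 large): small effect.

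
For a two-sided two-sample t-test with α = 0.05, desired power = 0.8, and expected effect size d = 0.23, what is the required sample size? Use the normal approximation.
n = 297 per group

Sample size formula (two-sample t-test, normal approximation):
n = 2 · ((z_{α/2} + z_β) / d)²

z_{α/2} = 1.960 (for α = 0.05, two-sided)
z_β = 0.842 (for power = 0.8)
d = 0.23

n = 2 · ((1.960 + 0.842) / 0.23)²
n = 2 · (12.183)²
n ≈ 296.85
Round up to the next whole number: n = 297 per group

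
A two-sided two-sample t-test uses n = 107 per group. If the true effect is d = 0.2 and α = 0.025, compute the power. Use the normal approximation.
Power ≈ 0.22

Power calculation (two-sample t-test, normal approximation):
z_β = d · √(n/2) - z_{α/2}
z_β = 0.2 · √(107/2) - 2.241
z_β = 0.2 · 7.314 - 2.241
z_β = -0.779

Power = Φ(z_β) = Φ(-0.779) ≈ 0.218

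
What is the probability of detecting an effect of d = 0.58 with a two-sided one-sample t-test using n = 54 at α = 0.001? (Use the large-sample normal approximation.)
Power ≈ 0.83

Power calculation (one-sample t-test, normal approximation):
z_β = d · √n - z_{α/2}
z_β = 0.58 · √54 - 3.291
z_β = 0.58 · 7.348 - 3.291
z_β = 0.972

Power = Φ(z_β) = Φ(0.972) ≈ 0.834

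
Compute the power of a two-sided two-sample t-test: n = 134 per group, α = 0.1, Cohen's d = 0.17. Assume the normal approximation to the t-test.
Power ≈ 0.40

Power calculation (two-sample t-test, normal approximation):
z_β = d · √(n/2) - z_{α/2}
z_β = 0.17 · √(134/2) - 1.645
z_β = 0.17 · 8.185 - 1.645
z_β = -0.253

Power = Φ(z_β) = Φ(-0.253) ≈ 0.400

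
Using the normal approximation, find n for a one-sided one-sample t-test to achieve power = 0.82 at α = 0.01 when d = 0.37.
n = 77

Sample size formula (one-sample t-test, normal approximation):
n = ((z_α + z_β) / d)²

z_α = 2.326 (for α = 0.01, one-sided)
z_β = 0.915 (for power = 0.82)
d = 0.37

n = ((2.326 + 0.915) / 0.37)²
n = (8.759)²
n ≈ 76.72
Round up to the next whole number: n = 77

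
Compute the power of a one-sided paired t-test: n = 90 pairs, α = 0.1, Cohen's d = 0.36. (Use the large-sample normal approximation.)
Power ≈ 0.98

Power calculation (paired t-test, normal approximation):
z_β = d · √n - z_α
z_β = 0.36 · √90 - 1.282
z_β = 0.36 · 9.487 - 1.282
z_β = 2.134

Power = Φ(z_β) = Φ(2.134) ≈ 0.984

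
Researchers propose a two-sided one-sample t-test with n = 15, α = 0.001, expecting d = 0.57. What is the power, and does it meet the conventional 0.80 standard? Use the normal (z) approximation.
Power ≈ 0.14; the study is underpowered (power < 0.80)

Power calculation (one-sample t-test, normal approximation):
z_β = d · √n - z_{α/2}
z_β = 0.57 · √15 - 3.291
z_β = 0.57 · 3.873 - 3.291
z_β = -1.083

Power = Φ(z_β) = Φ(-1.083) ≈ 0.139

Effect size d = 0.57 is medium by Cohen's convention (0.2/0.5/0.8).

Threshold: power ≥ 0.80 is conventionally adequate.
Power ≈ 0.14 → the study is underpowered (power < 0.80).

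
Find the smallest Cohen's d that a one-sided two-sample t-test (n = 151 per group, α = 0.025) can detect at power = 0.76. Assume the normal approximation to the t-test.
d ≈ 0.31

Minimum detectable effect (two-sample t-test, normal approximation):
d = (z_α + z_β) / √(n/2)
d = (1.960 + 0.706) / √(151/2)
d = 2.666 / 8.689
d ≈ 0.31

By Cohen's convention (0.2 small / 0.5 medium / 0.8 large): small effect.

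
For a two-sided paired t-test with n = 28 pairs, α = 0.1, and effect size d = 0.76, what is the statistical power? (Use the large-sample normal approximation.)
Power ≈ 0.99

Power calculation (paired t-test, normal approximation):
z_β = d · √n - z_{α/2}
z_β = 0.76 · √28 - 1.645
z_β = 0.76 · 5.292 - 1.645
z_β = 2.377

Power = Φ(z_β) = Φ(2.377) ≈ 0.991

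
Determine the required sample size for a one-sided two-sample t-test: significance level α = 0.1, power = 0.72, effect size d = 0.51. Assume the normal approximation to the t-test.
n = 27 per group

Sample size formula (two-sample t-test, normal approximation):
n = 2 · ((z_α + z_β) / d)²

z_α = 1.282 (for α = 0.1, one-sided)
z_β = 0.583 (for power = 0.72)
d = 0.51

n = 2 · ((1.282 + 0.583) / 0.51)²
n = 2 · (3.657)²
n ≈ 26.75
Round up to the next whole number: n = 27 per group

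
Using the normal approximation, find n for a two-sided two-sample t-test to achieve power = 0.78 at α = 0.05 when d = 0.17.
n = 517 per group

Sample size formula (two-sample t-test, normal approximation):
n = 2 · ((z_{α/2} + z_β) / d)²

z_{α/2} = 1.960 (for α = 0.05, two-sided)
z_β = 0.772 (for power = 0.78)
d = 0.17

n = 2 · ((1.960 + 0.772) / 0.17)²
n = 2 · (16.071)²
n ≈ 516.55
Round up to the next whole number: n = 517 per group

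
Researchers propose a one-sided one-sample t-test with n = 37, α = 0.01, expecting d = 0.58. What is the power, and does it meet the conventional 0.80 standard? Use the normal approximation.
Power ≈ 0.89; the study is adequately powered (power ≥ 0.80)

Power calculation (one-sample t-test, normal approximation):
z_β = d · √n - z_α
z_β = 0.58 · √37 - 2.326
z_β = 0.58 · 6.083 - 2.326
z_β = 1.202

Power = Φ(z_β) = Φ(1.202) ≈ 0.885

Effect size d = 0.58 is medium by Cohen's convention (0.2/0.5/0.8).

Threshold: power ≥ 0.80 is conventionally adequate.
Power ≈ 0.89 → the study is adequately powered (power ≥ 0.80).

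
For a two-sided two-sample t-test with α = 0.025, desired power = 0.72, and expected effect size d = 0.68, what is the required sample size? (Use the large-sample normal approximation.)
n = 35 per group

Sample size formula (two-sample t-test, normal approximation):
n = 2 · ((z_{α/2} + z_β) / d)²

z_{α/2} = 2.241 (for α = 0.025, two-sided)
z_β = 0.583 (for power = 0.72)
d = 0.68

n = 2 · ((2.241 + 0.583) / 0.68)²
n = 2 · (4.153)²
n ≈ 34.49
Round up to the next whole number: n = 35 per group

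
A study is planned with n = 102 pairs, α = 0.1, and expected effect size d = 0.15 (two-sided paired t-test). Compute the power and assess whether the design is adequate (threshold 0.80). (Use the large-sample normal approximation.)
Power ≈ 0.45; the study is underpowered (power < 0.80)

Power calculation (paired t-test, normal approximation):
z_β = d · √n - z_{α/2}
z_β = 0.15 · √102 - 1.645
z_β = 0.15 · 10.100 - 1.645
z_β = -0.130

Power = Φ(z_β) = Φ(-0.130) ≈ 0.448

Effect size d = 0.15 is very small by Cohen's convention (0.2/0.5/0.8).

Threshold: power ≥ 0.80 is conventionally adequate.
Power ≈ 0.45 → the study is underpowered (power < 0.80).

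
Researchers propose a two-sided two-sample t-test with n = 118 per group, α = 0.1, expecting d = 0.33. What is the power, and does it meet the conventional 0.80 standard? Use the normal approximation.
Power ≈ 0.81; the study is adequately powered (power ≥ 0.80)

Power calculation (two-sample t-test, normal approximation):
z_β = d · √(n/2) - z_{α/2}
z_β = 0.33 · √(118/2) - 1.645
z_β = 0.33 · 7.681 - 1.645
z_β = 0.890

Power = Φ(z_β) = Φ(0.890) ≈ 0.813

Effect size d = 0.33 is small by Cohen's convention (0.2/0.5/0.8).

Threshold: power ≥ 0.80 is conventionally adequate.
Power ≈ 0.81 → the study is adequately powered (power ≥ 0.80).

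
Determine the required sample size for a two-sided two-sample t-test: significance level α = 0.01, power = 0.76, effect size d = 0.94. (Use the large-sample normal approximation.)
n = 25 per group

Sample size formula (two-sample t-test, normal approximation):
n = 2 · ((z_{α/2} + z_β) / d)²

z_{α/2} = 2.576 (for α = 0.01, two-sided)
z_β = 0.706 (for power = 0.76)
d = 0.94

n = 2 · ((2.576 + 0.706) / 0.94)²
n = 2 · (3.491)²
n ≈ 24.37
Round up to the next whole number: n = 25 per group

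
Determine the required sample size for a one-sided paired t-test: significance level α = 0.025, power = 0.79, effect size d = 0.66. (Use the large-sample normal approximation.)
n = 18 pairs

Sample size formula (paired t-test, normal approximation):
n = ((z_α + z_β) / d)²

z_α = 1.960 (for α = 0.025, one-sided)
z_β = 0.806 (for power = 0.79)
d = 0.66

n = ((1.960 + 0.806) / 0.66)²
n = (4.191)²
n ≈ 17.56
Round up to the next whole number: n = 18 pairs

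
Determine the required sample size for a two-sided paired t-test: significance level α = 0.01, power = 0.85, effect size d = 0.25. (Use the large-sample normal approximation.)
n = 209 pairs

Sample size formula (paired t-test, normal approximation):
n = ((z_{α/2} + z_β) / d)²

z_{α/2} = 2.576 (for α = 0.01, two-sided)
z_β = 1.036 (for power = 0.85)
d = 0.25

n = ((2.576 + 1.036) / 0.25)²
n = (14.448)²
n ≈ 208.74
Round up to the next whole number: n = 209 pairs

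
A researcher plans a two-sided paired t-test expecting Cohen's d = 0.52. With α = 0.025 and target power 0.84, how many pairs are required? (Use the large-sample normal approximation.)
n = 39 pairs

Sample size formula (paired t-test, normal approximation):
n = ((z_{α/2} + z_β) / d)²

z_{α/2} = 2.241 (for α = 0.025, two-sided)
z_β = 0.994 (for power = 0.84)
d = 0.52

n = ((2.241 + 0.994) / 0.52)²
n = (6.221)²
n ≈ 38.70
Round up to the next whole number: n = 39 pairs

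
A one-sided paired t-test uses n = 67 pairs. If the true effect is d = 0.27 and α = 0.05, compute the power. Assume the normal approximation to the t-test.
Power ≈ 0.71

Power calculation (paired t-test, normal approximation):
z_β = d · √n - z_α
z_β = 0.27 · √67 - 1.645
z_β = 0.27 · 8.185 - 1.645
z_β = 0.565

Power = Φ(z_β) = Φ(0.565) ≈ 0.714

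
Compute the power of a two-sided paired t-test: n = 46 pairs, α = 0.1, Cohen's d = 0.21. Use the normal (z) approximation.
Power ≈ 0.41

Power calculation (paired t-test, normal approximation):
z_β = d · √n - z_{α/2}
z_β = 0.21 · √46 - 1.645
z_β = 0.21 · 6.782 - 1.645
z_β = -0.221

Power = Φ(z_β) = Φ(-0.221) ≈ 0.413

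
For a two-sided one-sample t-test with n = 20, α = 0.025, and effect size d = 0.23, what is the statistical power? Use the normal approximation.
Power ≈ 0.11

Power calculation (one-sample t-test, normal approximation):
z_β = d · √n - z_{α/2}
z_β = 0.23 · √20 - 2.241
z_β = 0.23 · 4.472 - 2.241
z_β = -1.213

Power = Φ(z_β) = Φ(-1.213) ≈ 0.113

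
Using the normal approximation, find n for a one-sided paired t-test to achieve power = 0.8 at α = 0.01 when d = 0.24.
n = 175 pairs

Sample size formula (paired t-test, normal approximation):
n = ((z_α + z_β) / d)²

z_α = 2.326 (for α = 0.01, one-sided)
z_β = 0.842 (for power = 0.8)
d = 0.24

n = ((2.326 + 0.842) / 0.24)²
n = (13.200)²
n ≈ 174.24
Round up to the next whole number: n = 175 pairs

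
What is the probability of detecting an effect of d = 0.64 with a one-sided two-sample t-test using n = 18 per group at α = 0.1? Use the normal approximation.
Power ≈ 0.74

Power calculation (two-sample t-test, normal approximation):
z_β = d · √(n/2) - z_α
z_β = 0.64 · √(18/2) - 1.282
z_β = 0.64 · 3.000 - 1.282
z_β = 0.638

Power = Φ(z_β) = Φ(0.638) ≈ 0.738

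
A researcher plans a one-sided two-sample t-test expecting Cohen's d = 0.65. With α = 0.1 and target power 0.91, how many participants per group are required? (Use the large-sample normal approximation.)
n = 33 per group

Sample size formula (two-sample t-test, normal approximation):
n = 2 · ((z_α + z_β) / d)²

z_α = 1.282 (for α = 0.1, one-sided)
z_β = 1.341 (for power = 0.91)
d = 0.65

n = 2 · ((1.282 + 1.341) / 0.65)²
n = 2 · (4.035)²
n ≈ 32.56
Round up to the next whole number: n = 33 per group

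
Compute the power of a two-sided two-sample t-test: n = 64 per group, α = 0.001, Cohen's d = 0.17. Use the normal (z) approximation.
Power ≈ 0.01

Power calculation (two-sample t-test, normal approximation):
z_β = d · √(n/2) - z_{α/2}
z_β = 0.17 · √(64/2) - 3.291
z_β = 0.17 · 5.657 - 3.291
z_β = -2.329

Power = Φ(z_β) = Φ(-2.329) ≈ 0.010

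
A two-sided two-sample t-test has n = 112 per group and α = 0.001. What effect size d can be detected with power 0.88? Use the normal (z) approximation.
d ≈ 0.60

Minimum detectable effect (two-sample t-test, normal approximation):
d = (z_{α/2} + z_β) / √(n/2)
d = (3.291 + 1.175) / √(112/2)
d = 4.466 / 7.483
d ≈ 0.60

By Cohen's convention (0.2 small / 0.5 medium / 0.8 large): medium effect.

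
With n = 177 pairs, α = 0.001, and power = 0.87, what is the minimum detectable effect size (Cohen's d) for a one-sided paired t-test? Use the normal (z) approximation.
d ≈ 0.32

Minimum detectable effect (paired t-test, normal approximation):
d = (z_α + z_β) / √n
d = (3.090 + 1.126) / √177
d = 4.217 / 13.304
d ≈ 0.32

By Cohen's convention (0.2 small / 0.5 medium / 0.8 large): small effect.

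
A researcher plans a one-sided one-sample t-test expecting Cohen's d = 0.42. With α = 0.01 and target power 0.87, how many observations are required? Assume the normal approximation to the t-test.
n = 68

Sample size formula (one-sample t-test, normal approximation):
n = ((z_α + z_β) / d)²

z_α = 2.326 (for α = 0.01, one-sided)
z_β = 1.126 (for power = 0.87)
d = 0.42

n = ((2.326 + 1.126) / 0.42)²
n = (8.219)²
n ≈ 67.55
Round up to the next whole number: n = 68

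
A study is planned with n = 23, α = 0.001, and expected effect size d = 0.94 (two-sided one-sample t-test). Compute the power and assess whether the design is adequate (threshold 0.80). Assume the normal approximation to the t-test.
Power ≈ 0.89; the study is adequately powered (power ≥ 0.80)

Power calculation (one-sample t-test, normal approximation):
z_β = d · √n - z_{α/2}
z_β = 0.94 · √23 - 3.291
z_β = 0.94 · 4.796 - 3.291
z_β = 1.218

Power = Φ(z_β) = Φ(1.218) ≈ 0.888

Effect size d = 0.94 is large by Cohen's convention (0.2/0.5/0.8).

Threshold: power ≥ 0.80 is conventionally adequate.
Power ≈ 0.89 → the study is adequately powered (power ≥ 0.80).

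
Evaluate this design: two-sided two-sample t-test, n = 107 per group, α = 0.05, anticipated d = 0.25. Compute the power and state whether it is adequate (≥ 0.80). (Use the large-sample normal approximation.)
Power ≈ 0.45; the study is underpowered (power < 0.80)

Power calculation (two-sample t-test, normal approximation):
z_β = d · √(n/2) - z_{α/2}
z_β = 0.25 · √(107/2) - 1.960
z_β = 0.25 · 7.314 - 1.960
z_β = -0.131

Power = Φ(z_β) = Φ(-0.131) ≈ 0.448

Effect size d = 0.25 is small by Cohen's convention (0.2/0.5/0.8).

Threshold: power ≥ 0.80 is conventionally adequate.
Power ≈ 0.45 → the study is underpowered (power < 0.80).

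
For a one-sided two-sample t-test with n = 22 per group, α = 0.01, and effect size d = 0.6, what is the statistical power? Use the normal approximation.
Power ≈ 0.37

Power calculation (two-sample t-test, normal approximation):
z_β = d · √(n/2) - z_α
z_β = 0.6 · √(22/2) - 2.326
z_β = 0.6 · 3.317 - 2.326
z_β = -0.336

Power = Φ(z_β) = Φ(-0.336) ≈ 0.368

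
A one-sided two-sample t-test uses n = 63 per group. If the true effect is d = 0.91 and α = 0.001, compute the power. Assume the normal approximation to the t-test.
Power ≈ 0.98

Power calculation (two-sample t-test, normal approximation):
z_β = d · √(n/2) - z_α
z_β = 0.91 · √(63/2) - 3.090
z_β = 0.91 · 5.612 - 3.090
z_β = 2.017

Power = Φ(z_β) = Φ(2.017) ≈ 0.978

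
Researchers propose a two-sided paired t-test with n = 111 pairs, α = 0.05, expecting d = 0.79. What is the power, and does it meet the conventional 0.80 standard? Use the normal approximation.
Power ≈ 1.00; the study is adequately powered (power ≥ 0.80)

Power calculation (paired t-test, normal approximation):
z_β = d · √n - z_{α/2}
z_β = 0.79 · √111 - 1.960
z_β = 0.79 · 10.536 - 1.960
z_β = 6.363

Power = Φ(z_β) = Φ(6.363) ≈ 1.000

Effect size d = 0.79 is medium by Cohen's convention (0.2/0.5/0.8).

Threshold: power ≥ 0.80 is conventionally adequate.
Power ≈ 1.00 → the study is adequately powered (power ≥ 0.80).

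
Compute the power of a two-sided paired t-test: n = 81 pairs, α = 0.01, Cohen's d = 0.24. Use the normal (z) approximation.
Power ≈ 0.34

Power calculation (paired t-test, normal approximation):
z_β = d · √n - z_{α/2}
z_β = 0.24 · √81 - 2.576
z_β = 0.24 · 9.000 - 2.576
z_β = -0.416

Power = Φ(z_β) = Φ(-0.416) ≈ 0.339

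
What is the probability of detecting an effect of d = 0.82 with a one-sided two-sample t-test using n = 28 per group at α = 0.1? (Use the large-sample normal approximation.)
Power ≈ 0.96

Power calculation (two-sample t-test, normal approximation):
z_β = d · √(n/2) - z_α
z_β = 0.82 · √(28/2) - 1.282
z_β = 0.82 · 3.742 - 1.282
z_β = 1.787

Power = Φ(z_β) = Φ(1.787) ≈ 0.963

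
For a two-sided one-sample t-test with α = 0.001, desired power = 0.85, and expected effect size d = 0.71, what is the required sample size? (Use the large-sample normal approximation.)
n = 38

Sample size formula (one-sample t-test, normal approximation):
n = ((z_{α/2} + z_β) / d)²

z_{α/2} = 3.291 (for α = 0.001, two-sided)
z_β = 1.036 (for power = 0.85)
d = 0.71

n = ((3.291 + 1.036) / 0.71)²
n = (6.094)²
n ≈ 37.14
Round up to the next whole number: n = 38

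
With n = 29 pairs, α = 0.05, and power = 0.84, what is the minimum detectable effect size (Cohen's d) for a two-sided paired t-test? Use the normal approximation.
d ≈ 0.55

Minimum detectable effect (paired t-test, normal approximation):
d = (z_{α/2} + z_β) / √n
d = (1.960 + 0.994) / √29
d = 2.954 / 5.385
d ≈ 0.55

By Cohen's convention (0.2 small / 0.5 medium / 0.8 large): medium effect.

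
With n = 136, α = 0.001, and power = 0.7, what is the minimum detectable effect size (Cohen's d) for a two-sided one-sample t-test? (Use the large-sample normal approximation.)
d ≈ 0.33

Minimum detectable effect (one-sample t-test, normal approximation):
d = (z_{α/2} + z_β) / √n
d = (3.291 + 0.524) / √136
d = 3.815 / 11.662
d ≈ 0.33

By Cohen's convention (0.2 small / 0.5 medium / 0.8 large): small effect.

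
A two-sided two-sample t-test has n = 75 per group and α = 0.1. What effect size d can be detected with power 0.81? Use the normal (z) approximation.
d ≈ 0.41

Minimum detectable effect (two-sample t-test, normal approximation):
d = (z_{α/2} + z_β) / √(n/2)
d = (1.645 + 0.878) / √(75/2)
d = 2.523 / 6.124
d ≈ 0.41

By Cohen's convention (0.2 small / 0.5 medium / 0.8 large): small effect.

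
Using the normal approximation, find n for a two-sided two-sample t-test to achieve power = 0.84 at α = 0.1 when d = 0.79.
n = 23 per group

Sample size formula (two-sample t-test, normal approximation):
n = 2 · ((z_{α/2} + z_β) / d)²

z_{α/2} = 1.645 (for α = 0.1, two-sided)
z_β = 0.994 (for power = 0.84)
d = 0.79

n = 2 · ((1.645 + 0.994) / 0.79)²
n = 2 · (3.341)²
n ≈ 22.32
Round up to the next whole number: n = 23 per group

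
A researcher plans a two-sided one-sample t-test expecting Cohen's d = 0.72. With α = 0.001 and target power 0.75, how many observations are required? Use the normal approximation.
n = 31

Sample size formula (one-sample t-test, normal approximation):
n = ((z_{α/2} + z_β) / d)²

z_{α/2} = 3.291 (for α = 0.001, two-sided)
z_β = 0.674 (for power = 0.75)
d = 0.72

n = ((3.291 + 0.674) / 0.72)²
n = (5.507)²
n ≈ 30.33
Round up to the next whole number: n = 31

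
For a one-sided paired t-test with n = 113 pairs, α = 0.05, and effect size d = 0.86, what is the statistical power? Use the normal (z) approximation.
Power ≈ 1.00

Power calculation (paired t-test, normal approximation):
z_β = d · √n - z_α
z_β = 0.86 · √113 - 1.645
z_β = 0.86 · 10.630 - 1.645
z_β = 7.497

Power = Φ(z_β) = Φ(7.497) ≈ 1.000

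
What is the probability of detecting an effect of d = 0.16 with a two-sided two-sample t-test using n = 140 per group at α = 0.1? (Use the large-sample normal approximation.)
Power ≈ 0.38

Power calculation (two-sample t-test, normal approximation):
z_β = d · √(n/2) - z_{α/2}
z_β = 0.16 · √(140/2) - 1.645
z_β = 0.16 · 8.367 - 1.645
z_β = -0.306

Power = Φ(z_β) = Φ(-0.306) ≈ 0.380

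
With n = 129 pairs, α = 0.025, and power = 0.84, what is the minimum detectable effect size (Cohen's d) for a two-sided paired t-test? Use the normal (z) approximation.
d ≈ 0.28

Minimum detectable effect (paired t-test, normal approximation):
d = (z_{α/2} + z_β) / √n
d = (2.241 + 0.994) / √129
d = 3.236 / 11.358
d ≈ 0.28

By Cohen's convention (0.2 small / 0.5 medium / 0.8 large): small effect.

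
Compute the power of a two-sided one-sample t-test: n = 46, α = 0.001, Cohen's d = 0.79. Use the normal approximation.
Power ≈ 0.98

Power calculation (one-sample t-test, normal approximation):
z_β = d · √n - z_{α/2}
z_β = 0.79 · √46 - 3.291
z_β = 0.79 · 6.782 - 3.291
z_β = 2.068

Power = Φ(z_β) = Φ(2.068) ≈ 0.981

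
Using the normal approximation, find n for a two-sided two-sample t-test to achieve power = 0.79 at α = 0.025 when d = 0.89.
n = 24 per group

Sample size formula (two-sample t-test, normal approximation):
n = 2 · ((z_{α/2} + z_β) / d)²

z_{α/2} = 2.241 (for α = 0.025, two-sided)
z_β = 0.806 (for power = 0.79)
d = 0.89

n = 2 · ((2.241 + 0.806) / 0.89)²
n = 2 · (3.424)²
n ≈ 23.45
Round up to the next whole number: n = 24 per group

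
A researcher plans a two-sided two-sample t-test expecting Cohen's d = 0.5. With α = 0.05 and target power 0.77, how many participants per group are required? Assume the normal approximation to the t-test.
n = 59 per group

Sample size formula (two-sample t-test, normal approximation):
n = 2 · ((z_{α/2} + z_β) / d)²

z_{α/2} = 1.960 (for α = 0.05, two-sided)
z_β = 0.739 (for power = 0.77)
d = 0.5

n = 2 · ((1.960 + 0.739) / 0.5)²
n = 2 · (5.398)²
n ≈ 58.28
Round up to the next whole number: n = 59 per group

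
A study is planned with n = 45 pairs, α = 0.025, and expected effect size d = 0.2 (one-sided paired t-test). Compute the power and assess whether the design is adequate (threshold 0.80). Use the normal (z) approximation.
Power ≈ 0.27; the study is underpowered (power < 0.80)

Power calculation (paired t-test, normal approximation):
z_β = d · √n - z_α
z_β = 0.2 · √45 - 1.960
z_β = 0.2 · 6.708 - 1.960
z_β = -0.618

Power = Φ(z_β) = Φ(-0.618) ≈ 0.268

Effect size d = 0.2 is small by Cohen's convention (0.2/0.5/0.8).

Threshold: power ≥ 0.80 is conventionally adequate.
Power ≈ 0.27 → the study is underpowered (power < 0.80).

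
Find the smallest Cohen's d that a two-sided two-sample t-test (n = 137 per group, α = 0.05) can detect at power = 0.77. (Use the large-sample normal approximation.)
d ≈ 0.33

Minimum detectable effect (two-sample t-test, normal approximation):
d = (z_{α/2} + z_β) / √(n/2)
d = (1.960 + 0.739) / √(137/2)
d = 2.699 / 8.276
d ≈ 0.33

By Cohen's convention (0.2 small / 0.5 medium / 0.8 large): small effect.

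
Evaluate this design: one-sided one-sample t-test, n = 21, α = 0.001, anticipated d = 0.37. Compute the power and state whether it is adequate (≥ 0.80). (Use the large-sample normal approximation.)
Power ≈ 0.08; the study is underpowered (power < 0.80)

Power calculation (one-sample t-test, normal approximation):
z_β = d · √n - z_α
z_β = 0.37 · √21 - 3.090
z_β = 0.37 · 4.583 - 3.090
z_β = -1.395

Power = Φ(z_β) = Φ(-1.395) ≈ 0.082

Effect size d = 0.37 is small by Cohen's convention (0.2/0.5/0.8).

Threshold: power ≥ 0.80 is conventionally adequate.
Power ≈ 0.08 → the study is underpowered (power < 0.80).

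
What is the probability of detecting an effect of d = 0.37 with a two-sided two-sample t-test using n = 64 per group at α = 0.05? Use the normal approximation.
Power ≈ 0.55

Power calculation (two-sample t-test, normal approximation):
z_β = d · √(n/2) - z_{α/2}
z_β = 0.37 · √(64/2) - 1.960
z_β = 0.37 · 5.657 - 1.960
z_β = 0.133

Power = Φ(z_β) = Φ(0.133) ≈ 0.553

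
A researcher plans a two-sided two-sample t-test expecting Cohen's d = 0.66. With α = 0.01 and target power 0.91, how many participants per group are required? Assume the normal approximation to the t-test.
n = 71 per group

Sample size formula (two-sample t-test, normal approximation):
n = 2 · ((z_{α/2} + z_β) / d)²

z_{α/2} = 2.576 (for α = 0.01, two-sided)
z_β = 1.341 (for power = 0.91)
d = 0.66

n = 2 · ((2.576 + 1.341) / 0.66)²
n = 2 · (5.935)²
n ≈ 70.45
Round up to the next whole number: n = 71 per group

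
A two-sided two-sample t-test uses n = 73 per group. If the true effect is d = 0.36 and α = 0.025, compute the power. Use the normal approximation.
Power ≈ 0.47

Power calculation (two-sample t-test, normal approximation):
z_β = d · √(n/2) - z_{α/2}
z_β = 0.36 · √(73/2) - 2.241
z_β = 0.36 · 6.042 - 2.241
z_β = -0.066

Power = Φ(z_β) = Φ(-0.066) ≈ 0.474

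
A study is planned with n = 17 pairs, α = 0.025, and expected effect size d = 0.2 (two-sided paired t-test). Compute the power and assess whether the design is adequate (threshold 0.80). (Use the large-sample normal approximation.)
Power ≈ 0.08; the study is underpowered (power < 0.80)

Power calculation (paired t-test, normal approximation):
z_β = d · √n - z_{α/2}
z_β = 0.2 · √17 - 2.241
z_β = 0.2 · 4.123 - 2.241
z_β = -1.417

Power = Φ(z_β) = Φ(-1.417) ≈ 0.078

Effect size d = 0.2 is small by Cohen's convention (0.2/0.5/0.8).

Threshold: power ≥ 0.80 is conventionally adequate.
Power ≈ 0.08 → the study is underpowered (power < 0.80).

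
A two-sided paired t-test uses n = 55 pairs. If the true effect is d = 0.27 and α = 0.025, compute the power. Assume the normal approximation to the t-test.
Power ≈ 0.41

Power calculation (paired t-test, normal approximation):
z_β = d · √n - z_{α/2}
z_β = 0.27 · √55 - 2.241
z_β = 0.27 · 7.416 - 2.241
z_β = -0.239

Power = Φ(z_β) = Φ(-0.239) ≈ 0.406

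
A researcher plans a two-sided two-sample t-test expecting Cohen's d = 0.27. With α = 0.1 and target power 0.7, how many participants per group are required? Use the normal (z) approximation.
n = 130 per group

Sample size formula (two-sample t-test, normal approximation):
n = 2 · ((z_{α/2} + z_β) / d)²

z_{α/2} = 1.645 (for α = 0.1, two-sided)
z_β = 0.524 (for power = 0.7)
d = 0.27

n = 2 · ((1.645 + 0.524) / 0.27)²
n = 2 · (8.033)²
n ≈ 129.06
Round up to the next whole number: n = 130 per group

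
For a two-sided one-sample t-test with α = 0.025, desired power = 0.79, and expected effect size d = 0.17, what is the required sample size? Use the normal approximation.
n = 322

Sample size formula (one-sample t-test, normal approximation):
n = ((z_{α/2} + z_β) / d)²

z_{α/2} = 2.241 (for α = 0.025, two-sided)
z_β = 0.806 (for power = 0.79)
d = 0.17

n = ((2.241 + 0.806) / 0.17)²
n = (17.924)²
n ≈ 321.27
Round up to the next whole number: n = 322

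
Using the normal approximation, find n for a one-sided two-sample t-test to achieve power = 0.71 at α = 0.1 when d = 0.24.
n = 117 per group

Sample size formula (two-sample t-test, normal approximation):
n = 2 · ((z_α + z_β) / d)²

z_α = 1.282 (for α = 0.1, one-sided)
z_β = 0.553 (for power = 0.71)
d = 0.24

n = 2 · ((1.282 + 0.553) / 0.24)²
n = 2 · (7.646)²
n ≈ 116.92
Round up to the next whole number: n = 117 per group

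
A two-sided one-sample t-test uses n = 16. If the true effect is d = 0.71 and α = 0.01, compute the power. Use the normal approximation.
Power ≈ 0.60

Power calculation (one-sample t-test, normal approximation):
z_β = d · √n - z_{α/2}
z_β = 0.71 · √16 - 2.576
z_β = 0.71 · 4.000 - 2.576
z_β = 0.264

Power = Φ(z_β) = Φ(0.264) ≈ 0.604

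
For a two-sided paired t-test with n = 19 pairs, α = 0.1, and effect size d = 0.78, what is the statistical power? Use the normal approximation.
Power ≈ 0.96

Power calculation (paired t-test, normal approximation):
z_β = d · √n - z_{α/2}
z_β = 0.78 · √19 - 1.645
z_β = 0.78 · 4.359 - 1.645
z_β = 1.755

Power = Φ(z_β) = Φ(1.755) ≈ 0.960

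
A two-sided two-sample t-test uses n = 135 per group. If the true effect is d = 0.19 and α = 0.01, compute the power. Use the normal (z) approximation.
Power ≈ 0.16

Power calculation (two-sample t-test, normal approximation):
z_β = d · √(n/2) - z_{α/2}
z_β = 0.19 · √(135/2) - 2.576
z_β = 0.19 · 8.216 - 2.576
z_β = -1.015

Power = Φ(z_β) = Φ(-1.015) ≈ 0.155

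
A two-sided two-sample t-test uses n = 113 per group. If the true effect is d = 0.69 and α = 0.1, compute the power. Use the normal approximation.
Power ≈ 1.00

Power calculation (two-sample t-test, normal approximation):
z_β = d · √(n/2) - z_{α/2}
z_β = 0.69 · √(113/2) - 1.645
z_β = 0.69 · 7.517 - 1.645
z_β = 3.542

Power = Φ(z_β) = Φ(3.542) ≈ 1.000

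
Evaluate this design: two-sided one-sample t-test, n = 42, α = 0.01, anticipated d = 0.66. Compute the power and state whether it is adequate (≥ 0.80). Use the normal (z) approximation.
Power ≈ 0.96; the study is adequately powered (power ≥ 0.80)

Power calculation (one-sample t-test, normal approximation):
z_β = d · √n - z_{α/2}
z_β = 0.66 · √42 - 2.576
z_β = 0.66 · 6.481 - 2.576
z_β = 1.701

Power = Φ(z_β) = Φ(1.701) ≈ 0.956

Effect size d = 0.66 is medium by Cohen's convention (0.2/0.5/0.8).

Threshold: power ≥ 0.80 is conventionally adequate.
Power ≈ 0.96 → the study is adequately powered (power ≥ 0.80).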